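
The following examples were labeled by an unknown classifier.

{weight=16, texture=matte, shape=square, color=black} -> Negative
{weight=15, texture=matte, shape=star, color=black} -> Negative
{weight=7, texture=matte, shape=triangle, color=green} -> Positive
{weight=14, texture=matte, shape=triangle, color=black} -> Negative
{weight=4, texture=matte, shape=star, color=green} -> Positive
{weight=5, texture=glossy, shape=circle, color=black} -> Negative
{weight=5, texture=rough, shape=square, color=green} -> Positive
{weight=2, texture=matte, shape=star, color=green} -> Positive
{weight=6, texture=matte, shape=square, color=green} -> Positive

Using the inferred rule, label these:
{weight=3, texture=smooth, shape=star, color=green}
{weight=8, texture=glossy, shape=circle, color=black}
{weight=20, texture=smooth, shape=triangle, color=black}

Positive, Negative, Negative

The common property of the 'Positive' items is: color is green. No 'Negative' item has it.
{weight=3, texture=smooth, shape=star, color=green} → color is green → Positive.
{weight=8, texture=glossy, shape=circle, color=black} → color is black → Negative.
{weight=20, texture=smooth, shape=triangle, color=black} → color is black → Negative.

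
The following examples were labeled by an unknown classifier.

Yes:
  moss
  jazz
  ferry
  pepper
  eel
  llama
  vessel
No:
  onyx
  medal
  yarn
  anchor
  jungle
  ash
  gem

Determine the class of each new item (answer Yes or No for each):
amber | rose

No, No

'Yes' ⟺ has a double letter.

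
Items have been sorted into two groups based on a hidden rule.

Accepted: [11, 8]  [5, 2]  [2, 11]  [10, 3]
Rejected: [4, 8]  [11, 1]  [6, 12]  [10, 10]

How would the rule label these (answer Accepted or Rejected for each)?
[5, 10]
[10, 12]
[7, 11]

Accepted, Rejected, Rejected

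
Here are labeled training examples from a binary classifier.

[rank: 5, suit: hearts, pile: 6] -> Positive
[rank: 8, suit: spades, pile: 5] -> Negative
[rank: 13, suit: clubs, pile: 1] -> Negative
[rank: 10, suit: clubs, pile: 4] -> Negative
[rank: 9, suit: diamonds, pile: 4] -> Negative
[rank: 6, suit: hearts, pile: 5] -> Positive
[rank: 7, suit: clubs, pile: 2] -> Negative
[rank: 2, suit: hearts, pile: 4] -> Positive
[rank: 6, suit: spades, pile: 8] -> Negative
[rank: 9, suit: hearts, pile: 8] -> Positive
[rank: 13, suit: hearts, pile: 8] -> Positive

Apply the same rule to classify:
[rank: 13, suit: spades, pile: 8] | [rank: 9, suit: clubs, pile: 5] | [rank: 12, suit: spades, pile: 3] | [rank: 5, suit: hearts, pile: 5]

'Positive' ⟺ suit is hearts.
Negative: [rank: 13, suit: spades, pile: 8], since suit is spades.
Negative: [rank: 9, suit: clubs, pile: 5], since suit is clubs.
Negative: [rank: 12, suit: spades, pile: 3], since suit is spades.
Positive: [rank: 5, suit: hearts, pile: 5], since suit is hearts.

Negative, Negative, Negative, Positive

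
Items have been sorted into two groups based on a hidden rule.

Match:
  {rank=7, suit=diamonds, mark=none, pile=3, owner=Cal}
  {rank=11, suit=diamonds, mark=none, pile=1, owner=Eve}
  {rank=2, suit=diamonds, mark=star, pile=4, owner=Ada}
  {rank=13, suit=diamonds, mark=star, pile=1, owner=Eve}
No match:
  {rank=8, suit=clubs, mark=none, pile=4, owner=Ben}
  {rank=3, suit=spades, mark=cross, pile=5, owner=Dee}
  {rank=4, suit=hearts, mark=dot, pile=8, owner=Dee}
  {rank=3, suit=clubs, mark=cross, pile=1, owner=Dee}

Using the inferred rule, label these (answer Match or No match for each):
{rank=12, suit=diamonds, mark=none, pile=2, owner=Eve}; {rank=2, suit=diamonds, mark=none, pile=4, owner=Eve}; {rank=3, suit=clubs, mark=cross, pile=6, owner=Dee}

Match, Match, No match

A rule that fits every label: suit is diamonds — true of each 'Match' example, false of each 'No match' one.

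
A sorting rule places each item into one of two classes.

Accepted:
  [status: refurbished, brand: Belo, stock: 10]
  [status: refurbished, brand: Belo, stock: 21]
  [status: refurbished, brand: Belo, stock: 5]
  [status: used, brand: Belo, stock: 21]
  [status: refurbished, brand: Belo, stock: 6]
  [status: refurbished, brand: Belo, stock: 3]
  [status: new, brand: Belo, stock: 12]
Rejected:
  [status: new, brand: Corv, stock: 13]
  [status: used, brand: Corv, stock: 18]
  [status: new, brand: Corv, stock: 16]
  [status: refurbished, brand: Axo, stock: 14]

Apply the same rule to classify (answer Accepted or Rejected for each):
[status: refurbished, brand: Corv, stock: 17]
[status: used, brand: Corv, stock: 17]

Rejected, Rejected

All 'Accepted' examples share one property — brand is Belo — and every 'Rejected' example lacks it.
[status: refurbished, brand: Corv, stock: 17]: Rejected (brand is Corv). [status: used, brand: Corv, stock: 17]: Rejected (brand is Corv).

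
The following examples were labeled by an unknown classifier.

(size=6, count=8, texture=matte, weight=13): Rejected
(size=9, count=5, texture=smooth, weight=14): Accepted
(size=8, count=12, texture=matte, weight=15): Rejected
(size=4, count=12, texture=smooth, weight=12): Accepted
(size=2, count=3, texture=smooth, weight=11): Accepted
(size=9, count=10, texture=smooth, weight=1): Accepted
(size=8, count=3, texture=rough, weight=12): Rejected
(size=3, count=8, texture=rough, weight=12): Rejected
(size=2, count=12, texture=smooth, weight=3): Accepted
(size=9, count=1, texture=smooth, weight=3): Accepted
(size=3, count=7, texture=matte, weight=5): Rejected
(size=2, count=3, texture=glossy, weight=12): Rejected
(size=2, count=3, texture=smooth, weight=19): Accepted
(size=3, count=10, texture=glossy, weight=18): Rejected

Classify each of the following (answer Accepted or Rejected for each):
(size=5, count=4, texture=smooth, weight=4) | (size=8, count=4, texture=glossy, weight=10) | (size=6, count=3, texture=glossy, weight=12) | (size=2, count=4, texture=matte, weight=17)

Accepted, Rejected, Rejected, Rejected

'Accepted' ⟺ texture is smooth.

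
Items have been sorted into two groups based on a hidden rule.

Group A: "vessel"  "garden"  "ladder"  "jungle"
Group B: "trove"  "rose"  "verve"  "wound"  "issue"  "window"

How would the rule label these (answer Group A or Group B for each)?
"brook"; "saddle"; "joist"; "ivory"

Group B, Group A, Group B, Group B

The distinguishing property — length 6 AND contains 'e' — holds for all the 'Group A' cases and none of the 'Group B' cases.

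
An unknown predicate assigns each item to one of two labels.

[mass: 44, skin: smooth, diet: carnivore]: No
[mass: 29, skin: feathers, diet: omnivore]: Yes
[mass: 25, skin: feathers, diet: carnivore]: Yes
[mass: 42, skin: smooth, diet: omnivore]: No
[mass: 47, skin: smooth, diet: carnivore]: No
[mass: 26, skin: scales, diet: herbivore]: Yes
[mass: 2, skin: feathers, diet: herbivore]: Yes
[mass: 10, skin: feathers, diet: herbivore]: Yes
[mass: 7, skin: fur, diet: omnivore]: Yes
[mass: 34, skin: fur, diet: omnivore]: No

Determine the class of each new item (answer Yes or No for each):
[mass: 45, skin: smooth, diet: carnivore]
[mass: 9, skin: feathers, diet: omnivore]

The classifier is using: mass ≤ 29.

No, Yes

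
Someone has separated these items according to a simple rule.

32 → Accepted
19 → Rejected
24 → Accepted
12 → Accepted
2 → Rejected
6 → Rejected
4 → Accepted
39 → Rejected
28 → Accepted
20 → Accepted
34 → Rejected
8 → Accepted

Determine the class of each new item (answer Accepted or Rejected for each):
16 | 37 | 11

'Accepted' ⟺ multiple of 4.
16 — 16 = 4·4, hence Accepted. 37 — 37 = 4·9 + 1, hence Rejected. 11 — 11 = 4·2 + 3, hence Rejected.

Accepted, Rejected, Rejected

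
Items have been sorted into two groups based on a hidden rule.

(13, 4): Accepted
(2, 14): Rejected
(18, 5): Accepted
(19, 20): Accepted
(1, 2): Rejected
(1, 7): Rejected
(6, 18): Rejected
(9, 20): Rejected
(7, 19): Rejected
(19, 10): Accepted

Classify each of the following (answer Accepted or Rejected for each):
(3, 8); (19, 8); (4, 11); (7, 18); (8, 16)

Rejected, Accepted, Rejected, Rejected, Rejected

The distinguishing property — first ≥ 10 — holds for all the 'Accepted' cases and none of the 'Rejected' cases.
Rejected: (3, 8), since first 3. Accepted: (19, 8), since first 19. Rejected: (4, 11), since first 4. Rejected: (7, 18), since first 7. Rejected: (8, 16), since first 8.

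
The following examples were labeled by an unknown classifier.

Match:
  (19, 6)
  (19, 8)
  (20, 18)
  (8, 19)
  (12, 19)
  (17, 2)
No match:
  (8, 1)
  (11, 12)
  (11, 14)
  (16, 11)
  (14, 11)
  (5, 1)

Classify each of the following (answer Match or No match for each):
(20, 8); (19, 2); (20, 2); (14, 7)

Match, Match, Match, No match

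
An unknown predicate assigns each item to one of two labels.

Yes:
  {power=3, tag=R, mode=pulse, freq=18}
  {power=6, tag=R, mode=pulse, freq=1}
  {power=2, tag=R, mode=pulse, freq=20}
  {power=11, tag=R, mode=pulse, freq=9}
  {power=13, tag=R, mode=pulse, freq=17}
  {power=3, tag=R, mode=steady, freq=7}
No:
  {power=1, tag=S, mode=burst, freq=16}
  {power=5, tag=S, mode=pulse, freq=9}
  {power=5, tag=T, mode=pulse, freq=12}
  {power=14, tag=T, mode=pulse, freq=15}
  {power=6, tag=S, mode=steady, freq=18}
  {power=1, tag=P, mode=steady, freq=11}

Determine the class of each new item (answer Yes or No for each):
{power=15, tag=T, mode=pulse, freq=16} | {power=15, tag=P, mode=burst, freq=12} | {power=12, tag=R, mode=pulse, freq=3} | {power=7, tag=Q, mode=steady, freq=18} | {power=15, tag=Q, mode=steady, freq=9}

No, No, Yes, No, No

A rule that fits every label: tag is R — true of each 'Yes' example, false of each 'No' one.
{power=15, tag=T, mode=pulse, freq=16} → tag is T → No. {power=15, tag=P, mode=burst, freq=12} → tag is P → No. {power=12, tag=R, mode=pulse, freq=3} → tag is R → Yes. {power=7, tag=Q, mode=steady, freq=18} → tag is Q → No. {power=15, tag=Q, mode=steady, freq=9} → tag is Q → No.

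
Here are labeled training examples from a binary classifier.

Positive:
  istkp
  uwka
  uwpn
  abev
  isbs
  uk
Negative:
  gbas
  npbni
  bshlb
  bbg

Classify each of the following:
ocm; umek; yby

Positive, Positive, Negative

The common property of the 'Positive' items is: starts with a vowel. No 'Negative' item has it.
ocm: Positive (starts with 'o'). umek: Positive (starts with 'u'). yby: Negative (starts with 'y').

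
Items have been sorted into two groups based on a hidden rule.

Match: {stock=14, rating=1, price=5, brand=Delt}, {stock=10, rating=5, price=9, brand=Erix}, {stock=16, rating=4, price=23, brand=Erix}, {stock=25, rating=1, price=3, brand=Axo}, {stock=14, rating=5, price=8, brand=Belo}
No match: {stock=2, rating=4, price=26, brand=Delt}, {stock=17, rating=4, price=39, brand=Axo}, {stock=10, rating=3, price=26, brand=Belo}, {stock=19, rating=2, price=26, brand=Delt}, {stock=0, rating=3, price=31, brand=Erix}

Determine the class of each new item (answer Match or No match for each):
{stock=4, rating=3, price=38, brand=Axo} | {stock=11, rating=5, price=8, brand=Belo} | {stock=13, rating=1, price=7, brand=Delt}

No match, Match, Match

The common property of the 'Match' items is: price ≤ 23. No 'No match' item has it.
{stock=4, rating=3, price=38, brand=Axo}: price = 38 — fails the rule, so No match.
{stock=11, rating=5, price=8, brand=Belo}: price = 8 — satisfies this, so Match.
{stock=13, rating=1, price=7, brand=Delt}: price = 7 — satisfies this, so Match.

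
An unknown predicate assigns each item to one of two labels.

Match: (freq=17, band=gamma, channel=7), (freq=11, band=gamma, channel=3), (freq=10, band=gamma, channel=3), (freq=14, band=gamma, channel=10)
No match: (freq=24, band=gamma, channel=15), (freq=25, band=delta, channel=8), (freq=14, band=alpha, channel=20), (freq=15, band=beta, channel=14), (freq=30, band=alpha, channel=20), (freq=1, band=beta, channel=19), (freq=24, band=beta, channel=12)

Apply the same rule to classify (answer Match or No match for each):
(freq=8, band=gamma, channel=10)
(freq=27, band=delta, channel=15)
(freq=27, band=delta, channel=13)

Rule: band is gamma AND freq ≤ 17. This holds for each 'Match' example and fails for each 'No match' one.
(freq=8, band=gamma, channel=10) → band is gamma, freq = 8 → Match. (freq=27, band=delta, channel=15) → band is delta, freq = 27 → No match. (freq=27, band=delta, channel=13) → band is delta, freq = 27 → No match.

Match, No match, No match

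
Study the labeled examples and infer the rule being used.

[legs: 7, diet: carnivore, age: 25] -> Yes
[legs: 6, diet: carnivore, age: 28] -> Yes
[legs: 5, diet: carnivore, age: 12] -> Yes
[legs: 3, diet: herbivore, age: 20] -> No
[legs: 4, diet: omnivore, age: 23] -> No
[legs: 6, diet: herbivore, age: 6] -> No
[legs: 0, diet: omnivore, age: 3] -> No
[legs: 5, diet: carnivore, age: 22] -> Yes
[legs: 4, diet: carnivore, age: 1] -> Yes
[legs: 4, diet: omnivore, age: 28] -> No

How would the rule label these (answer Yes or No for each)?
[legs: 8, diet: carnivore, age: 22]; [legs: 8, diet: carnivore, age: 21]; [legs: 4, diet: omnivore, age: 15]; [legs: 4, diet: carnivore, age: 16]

The distinguishing property — diet is carnivore — holds for all the 'Yes' cases and none of the 'No' cases.
[legs: 8, diet: carnivore, age: 22] → diet is carnivore → Yes. [legs: 8, diet: carnivore, age: 21] → diet is carnivore → Yes. [legs: 4, diet: omnivore, age: 15] → diet is omnivore → No. [legs: 4, diet: carnivore, age: 16] → diet is carnivore → Yes.

Yes, Yes, No, Yes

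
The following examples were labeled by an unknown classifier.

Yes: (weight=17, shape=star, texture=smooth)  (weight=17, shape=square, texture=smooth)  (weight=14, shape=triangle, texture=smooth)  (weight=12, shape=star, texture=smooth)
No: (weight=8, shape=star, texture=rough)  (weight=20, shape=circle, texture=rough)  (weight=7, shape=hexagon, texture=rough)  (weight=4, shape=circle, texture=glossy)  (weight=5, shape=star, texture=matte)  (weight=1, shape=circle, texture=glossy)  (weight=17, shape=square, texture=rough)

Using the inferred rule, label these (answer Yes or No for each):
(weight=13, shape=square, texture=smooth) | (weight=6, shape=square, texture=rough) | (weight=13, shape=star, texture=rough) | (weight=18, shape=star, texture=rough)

Yes, No, No, No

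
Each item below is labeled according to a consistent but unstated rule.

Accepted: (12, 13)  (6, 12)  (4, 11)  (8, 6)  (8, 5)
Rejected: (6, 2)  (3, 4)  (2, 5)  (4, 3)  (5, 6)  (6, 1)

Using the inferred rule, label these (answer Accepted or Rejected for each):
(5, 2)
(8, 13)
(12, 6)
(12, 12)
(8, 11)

'Accepted' ⟺ sum ≥ 13.
(5, 2) — 5+2 = 7, hence Rejected. (8, 13) — 8+13 = 21, hence Accepted. (12, 6) — 12+6 = 18, hence Accepted. (12, 12) — 12+12 = 24, hence Accepted. (8, 11) — 8+11 = 19, hence Accepted.

Rejected, Accepted, Accepted, Accepted, Accepted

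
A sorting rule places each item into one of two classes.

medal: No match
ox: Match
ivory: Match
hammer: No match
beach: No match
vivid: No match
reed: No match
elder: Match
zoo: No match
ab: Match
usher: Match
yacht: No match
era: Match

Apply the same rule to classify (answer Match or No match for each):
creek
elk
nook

No match, Match, No match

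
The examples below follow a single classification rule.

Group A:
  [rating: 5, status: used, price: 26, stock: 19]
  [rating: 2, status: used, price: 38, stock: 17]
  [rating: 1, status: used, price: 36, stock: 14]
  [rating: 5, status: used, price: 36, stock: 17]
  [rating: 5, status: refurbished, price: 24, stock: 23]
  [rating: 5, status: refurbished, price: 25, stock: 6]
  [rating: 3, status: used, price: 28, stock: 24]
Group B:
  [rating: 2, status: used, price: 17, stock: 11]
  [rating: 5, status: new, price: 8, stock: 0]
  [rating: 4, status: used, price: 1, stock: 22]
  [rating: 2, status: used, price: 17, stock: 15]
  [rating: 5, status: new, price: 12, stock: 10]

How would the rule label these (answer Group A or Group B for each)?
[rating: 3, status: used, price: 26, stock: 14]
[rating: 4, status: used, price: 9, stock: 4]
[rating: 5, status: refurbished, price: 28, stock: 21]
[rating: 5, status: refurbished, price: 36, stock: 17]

Every 'Group A' example satisfies: price ≥ 24. None of the 'Group B' examples do.
[rating: 3, status: used, price: 26, stock: 14] — price = 26, hence Group A.
[rating: 4, status: used, price: 9, stock: 4] — price = 9, hence Group B.
[rating: 5, status: refurbished, price: 28, stock: 21] — price = 28, hence Group A.
[rating: 5, status: refurbished, price: 36, stock: 17] — price = 36, hence Group A.

Group A, Group B, Group A, Group A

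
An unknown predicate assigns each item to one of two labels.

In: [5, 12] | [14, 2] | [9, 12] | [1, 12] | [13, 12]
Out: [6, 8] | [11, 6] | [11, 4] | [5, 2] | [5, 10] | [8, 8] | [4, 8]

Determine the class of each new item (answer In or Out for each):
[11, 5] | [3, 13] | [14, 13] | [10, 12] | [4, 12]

Out, In, In, In, In

The classifier is using: max ≥ 12.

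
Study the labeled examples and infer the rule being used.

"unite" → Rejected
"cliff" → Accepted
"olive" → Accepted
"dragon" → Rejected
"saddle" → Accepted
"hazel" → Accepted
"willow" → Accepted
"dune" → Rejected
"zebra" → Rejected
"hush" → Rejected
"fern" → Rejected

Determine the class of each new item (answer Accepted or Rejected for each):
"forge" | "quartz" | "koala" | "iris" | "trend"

Rejected, Rejected, Accepted, Rejected, Rejected

The simplest hypothesis consistent with all the labels is: contains 'l'.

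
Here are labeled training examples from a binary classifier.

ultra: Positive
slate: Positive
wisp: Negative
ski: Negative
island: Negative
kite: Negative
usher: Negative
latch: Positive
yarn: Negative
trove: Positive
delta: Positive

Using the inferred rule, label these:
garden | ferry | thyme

A rule that fits every label: odd length AND contains 't' — true of each 'Positive' example, false of each 'Negative' one.
garden → length 6, no 't' → Negative. ferry → length 5, no 't' → Negative. thyme → length 5, has 't' → Positive.

Negative, Negative, Positive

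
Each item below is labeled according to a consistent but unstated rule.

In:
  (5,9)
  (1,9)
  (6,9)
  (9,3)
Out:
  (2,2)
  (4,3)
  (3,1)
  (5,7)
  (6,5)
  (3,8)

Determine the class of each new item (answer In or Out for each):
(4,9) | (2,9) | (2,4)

In, In, Out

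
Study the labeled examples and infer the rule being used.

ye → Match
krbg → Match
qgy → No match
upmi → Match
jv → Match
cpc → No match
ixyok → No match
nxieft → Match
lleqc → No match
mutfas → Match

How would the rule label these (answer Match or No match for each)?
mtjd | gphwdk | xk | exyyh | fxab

All 'Match' examples share one property — even length — and every 'No match' example lacks it.
mtjd: Match (length 4).
gphwdk: Match (length 6).
xk: Match (length 2).
exyyh: No match (length 5).
fxab: Match (length 4).

Match, Match, Match, No match, Match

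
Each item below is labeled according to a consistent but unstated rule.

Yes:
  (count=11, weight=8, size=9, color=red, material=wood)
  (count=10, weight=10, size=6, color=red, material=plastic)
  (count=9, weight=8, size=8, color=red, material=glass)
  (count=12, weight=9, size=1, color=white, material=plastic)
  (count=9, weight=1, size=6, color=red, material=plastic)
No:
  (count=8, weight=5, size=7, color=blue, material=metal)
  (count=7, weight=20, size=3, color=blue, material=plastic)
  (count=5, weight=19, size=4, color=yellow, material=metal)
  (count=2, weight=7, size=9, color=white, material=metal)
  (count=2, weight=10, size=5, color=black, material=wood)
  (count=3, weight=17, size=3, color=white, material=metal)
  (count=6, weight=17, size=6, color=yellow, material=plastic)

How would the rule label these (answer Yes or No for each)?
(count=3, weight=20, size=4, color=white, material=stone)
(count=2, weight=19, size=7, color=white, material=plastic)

No, No

Rule: count ≥ 9. This holds for each 'Yes' example and fails for each 'No' one.
(count=3, weight=20, size=4, color=white, material=stone): No (count = 3). (count=2, weight=19, size=7, color=white, material=plastic): No (count = 2).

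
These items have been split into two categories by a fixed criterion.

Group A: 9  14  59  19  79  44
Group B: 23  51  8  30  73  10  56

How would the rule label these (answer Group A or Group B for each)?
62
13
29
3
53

Every 'Group A' example satisfies: ≡ 4 (mod 5). None of the 'Group B' examples do.
Group B: 62, since 62 mod 5 = 2. Group B: 13, since 13 mod 5 = 3. Group A: 29, since 29 mod 5 = 4. Group B: 3, since 3 mod 5 = 3. Group B: 53, since 53 mod 5 = 3.

Group B, Group B, Group A, Group B, Group B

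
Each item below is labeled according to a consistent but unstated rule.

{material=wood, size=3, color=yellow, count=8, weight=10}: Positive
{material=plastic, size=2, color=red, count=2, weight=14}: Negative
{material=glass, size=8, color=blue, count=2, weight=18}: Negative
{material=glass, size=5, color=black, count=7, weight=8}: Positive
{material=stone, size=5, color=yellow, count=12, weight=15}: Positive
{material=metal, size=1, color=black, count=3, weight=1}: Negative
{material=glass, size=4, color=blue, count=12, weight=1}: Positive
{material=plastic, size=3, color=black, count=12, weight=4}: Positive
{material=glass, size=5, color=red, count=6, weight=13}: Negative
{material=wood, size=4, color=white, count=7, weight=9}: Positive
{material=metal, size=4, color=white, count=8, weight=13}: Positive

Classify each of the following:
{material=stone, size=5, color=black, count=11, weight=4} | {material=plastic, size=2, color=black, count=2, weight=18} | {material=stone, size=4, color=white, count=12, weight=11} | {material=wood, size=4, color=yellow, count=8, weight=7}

Positive, Negative, Positive, Positive

One predicate separates the groups cleanly: count ≥ 7.
{material=stone, size=5, color=black, count=11, weight=4}: count = 11 — qualifies, so Positive. {material=plastic, size=2, color=black, count=2, weight=18}: count = 2 — does not pass, so Negative. {material=stone, size=4, color=white, count=12, weight=11}: count = 12 — qualifies, so Positive. {material=wood, size=4, color=yellow, count=8, weight=7}: count = 8 — qualifies, so Positive.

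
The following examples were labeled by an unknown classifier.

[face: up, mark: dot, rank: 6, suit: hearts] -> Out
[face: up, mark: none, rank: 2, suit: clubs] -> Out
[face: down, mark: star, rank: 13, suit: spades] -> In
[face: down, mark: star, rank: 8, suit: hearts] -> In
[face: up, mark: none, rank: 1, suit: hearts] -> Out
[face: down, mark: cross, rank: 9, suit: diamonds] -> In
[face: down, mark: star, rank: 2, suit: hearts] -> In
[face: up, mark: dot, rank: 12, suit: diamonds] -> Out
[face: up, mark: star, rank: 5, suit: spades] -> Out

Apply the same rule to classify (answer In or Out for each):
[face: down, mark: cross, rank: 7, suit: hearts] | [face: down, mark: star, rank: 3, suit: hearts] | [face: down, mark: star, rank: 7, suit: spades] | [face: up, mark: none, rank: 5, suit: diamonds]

In, In, In, Out

The rule appears to be: face is down.
In: [face: down, mark: cross, rank: 7, suit: hearts], since face is down. In: [face: down, mark: star, rank: 3, suit: hearts], since face is down. In: [face: down, mark: star, rank: 7, suit: spades], since face is down. Out: [face: up, mark: none, rank: 5, suit: diamonds], since face is up.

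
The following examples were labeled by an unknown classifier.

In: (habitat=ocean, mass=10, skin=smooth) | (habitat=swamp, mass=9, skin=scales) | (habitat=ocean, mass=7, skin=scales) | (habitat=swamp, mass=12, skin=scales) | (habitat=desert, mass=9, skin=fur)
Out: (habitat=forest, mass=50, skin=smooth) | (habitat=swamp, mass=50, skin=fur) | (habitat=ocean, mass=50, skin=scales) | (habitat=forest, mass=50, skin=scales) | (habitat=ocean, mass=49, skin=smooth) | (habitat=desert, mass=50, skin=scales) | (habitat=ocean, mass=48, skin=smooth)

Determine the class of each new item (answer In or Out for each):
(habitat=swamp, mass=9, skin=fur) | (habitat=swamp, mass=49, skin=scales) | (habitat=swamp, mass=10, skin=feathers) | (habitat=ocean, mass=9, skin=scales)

The pattern is that an item is 'In' exactly when: mass ≤ 12.
In: (habitat=swamp, mass=9, skin=fur), since mass = 9. Out: (habitat=swamp, mass=49, skin=scales), since mass = 49. In: (habitat=swamp, mass=10, skin=feathers), since mass = 10. In: (habitat=ocean, mass=9, skin=scales), since mass = 9.

In, Out, In, In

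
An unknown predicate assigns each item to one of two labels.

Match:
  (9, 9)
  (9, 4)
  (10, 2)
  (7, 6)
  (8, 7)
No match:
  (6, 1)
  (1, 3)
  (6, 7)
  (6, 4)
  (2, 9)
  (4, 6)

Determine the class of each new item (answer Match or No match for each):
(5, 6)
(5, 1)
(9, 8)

No match, No match, Match

'Match' ⟺ first ≥ 7.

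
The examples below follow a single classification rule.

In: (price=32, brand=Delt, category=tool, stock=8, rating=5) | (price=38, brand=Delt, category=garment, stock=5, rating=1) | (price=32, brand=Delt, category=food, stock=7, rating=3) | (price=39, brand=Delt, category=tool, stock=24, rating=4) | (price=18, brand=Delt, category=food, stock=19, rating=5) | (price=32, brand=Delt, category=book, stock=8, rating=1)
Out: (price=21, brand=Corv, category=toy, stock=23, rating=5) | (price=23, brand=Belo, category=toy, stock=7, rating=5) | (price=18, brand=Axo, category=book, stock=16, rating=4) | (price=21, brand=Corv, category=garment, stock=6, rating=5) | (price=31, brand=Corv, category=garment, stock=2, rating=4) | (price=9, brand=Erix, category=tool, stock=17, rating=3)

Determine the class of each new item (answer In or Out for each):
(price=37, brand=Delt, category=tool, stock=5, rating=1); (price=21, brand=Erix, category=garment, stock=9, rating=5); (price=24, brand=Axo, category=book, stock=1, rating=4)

Rule: brand is Delt. This holds for each 'In' example and fails for each 'Out' one.
In: (price=37, brand=Delt, category=tool, stock=5, rating=1), since brand is Delt.
Out: (price=21, brand=Erix, category=garment, stock=9, rating=5), since brand is Erix.
Out: (price=24, brand=Axo, category=book, stock=1, rating=4), since brand is Axo.

In, Out, Out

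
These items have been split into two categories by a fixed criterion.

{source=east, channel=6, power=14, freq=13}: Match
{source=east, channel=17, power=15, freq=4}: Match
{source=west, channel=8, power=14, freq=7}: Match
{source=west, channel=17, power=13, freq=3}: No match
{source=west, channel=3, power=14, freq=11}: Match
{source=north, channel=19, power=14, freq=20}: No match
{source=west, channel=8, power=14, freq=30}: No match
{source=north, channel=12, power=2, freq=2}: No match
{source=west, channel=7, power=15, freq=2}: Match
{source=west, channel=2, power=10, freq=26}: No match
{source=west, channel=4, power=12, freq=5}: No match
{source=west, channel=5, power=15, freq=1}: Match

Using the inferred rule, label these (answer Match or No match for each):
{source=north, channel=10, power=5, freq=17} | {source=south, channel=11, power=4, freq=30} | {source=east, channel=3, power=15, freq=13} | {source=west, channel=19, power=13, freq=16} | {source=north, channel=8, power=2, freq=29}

The simplest hypothesis consistent with all the labels is: freq ≤ 13 AND power ≥ 14.
{source=north, channel=10, power=5, freq=17} — freq = 17, power = 5, hence No match.
{source=south, channel=11, power=4, freq=30} — freq = 30, power = 4, hence No match.
{source=east, channel=3, power=15, freq=13} — freq = 13, power = 15, hence Match.
{source=west, channel=19, power=13, freq=16} — freq = 16, power = 13, hence No match.
{source=north, channel=8, power=2, freq=29} — freq = 29, power = 2, hence No match.

No match, No match, Match, No match, No match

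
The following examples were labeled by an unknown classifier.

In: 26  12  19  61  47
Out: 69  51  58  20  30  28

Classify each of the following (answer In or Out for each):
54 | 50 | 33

The pattern is that an item is 'In' exactly when: ≡ 5 (mod 7).

In, Out, In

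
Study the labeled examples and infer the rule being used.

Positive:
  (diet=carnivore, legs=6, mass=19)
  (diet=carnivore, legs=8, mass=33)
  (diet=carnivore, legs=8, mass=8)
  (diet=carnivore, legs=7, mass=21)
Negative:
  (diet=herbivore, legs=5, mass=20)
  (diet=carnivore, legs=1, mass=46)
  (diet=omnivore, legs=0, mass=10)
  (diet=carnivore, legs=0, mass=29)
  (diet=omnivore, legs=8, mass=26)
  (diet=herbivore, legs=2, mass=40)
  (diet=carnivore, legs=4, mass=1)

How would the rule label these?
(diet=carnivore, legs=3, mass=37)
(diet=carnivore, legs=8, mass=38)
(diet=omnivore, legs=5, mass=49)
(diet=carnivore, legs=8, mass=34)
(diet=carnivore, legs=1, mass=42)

Negative, Positive, Negative, Positive, Negative

All 'Positive' examples share one property — diet is carnivore AND legs ≥ 5 — and every 'Negative' example lacks it.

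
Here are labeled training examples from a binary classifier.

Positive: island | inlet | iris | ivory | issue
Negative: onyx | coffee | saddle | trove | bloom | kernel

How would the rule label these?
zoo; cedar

Negative, Negative

The rule appears to be: contains 'i'.
zoo → no 'i' → Negative.
cedar → no 'i' → Negative.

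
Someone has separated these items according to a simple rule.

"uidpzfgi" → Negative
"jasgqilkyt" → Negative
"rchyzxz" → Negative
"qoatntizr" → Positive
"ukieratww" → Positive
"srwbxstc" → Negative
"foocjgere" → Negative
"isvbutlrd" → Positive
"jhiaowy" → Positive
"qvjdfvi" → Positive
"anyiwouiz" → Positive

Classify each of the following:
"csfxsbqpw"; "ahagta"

Rule: odd length AND contains 'i'. This holds for each 'Positive' example and fails for each 'Negative' one.
"csfxsbqpw": Negative (length 9, no 'i'). "ahagta": Negative (length 6, no 'i').

Negative, Negative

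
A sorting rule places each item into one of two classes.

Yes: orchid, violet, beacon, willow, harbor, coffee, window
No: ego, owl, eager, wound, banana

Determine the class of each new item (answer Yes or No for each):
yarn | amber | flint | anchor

No, No, No, Yes

'Yes' ⟺ even length AND contains 'o'.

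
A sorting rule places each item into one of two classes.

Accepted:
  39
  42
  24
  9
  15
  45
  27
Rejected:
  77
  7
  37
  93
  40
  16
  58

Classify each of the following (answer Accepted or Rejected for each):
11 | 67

'Accepted' ⟺ multiple of 3 AND at most 45.
11: 11 = 3·3 + 2, 11 ≤ 45 — does not pass, so Rejected. 67: 67 = 3·22 + 1, 67 > 45 — does not pass, so Rejected.

Rejected, Rejected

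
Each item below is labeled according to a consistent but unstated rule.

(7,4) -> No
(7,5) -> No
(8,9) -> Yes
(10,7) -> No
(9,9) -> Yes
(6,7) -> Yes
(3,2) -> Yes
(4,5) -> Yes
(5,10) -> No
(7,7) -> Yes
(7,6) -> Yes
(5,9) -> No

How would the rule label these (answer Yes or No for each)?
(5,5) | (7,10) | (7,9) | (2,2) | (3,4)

A rule that fits every label: |first − second| ≤ 1 — true of each 'Yes' example, false of each 'No' one.
Yes: (5,5), since |5−5| = 0.
No: (7,10), since |7−10| = 3.
No: (7,9), since |7−9| = 2.
Yes: (2,2), since |2−2| = 0.
Yes: (3,4), since |3−4| = 1.

Yes, No, No, Yes, Yes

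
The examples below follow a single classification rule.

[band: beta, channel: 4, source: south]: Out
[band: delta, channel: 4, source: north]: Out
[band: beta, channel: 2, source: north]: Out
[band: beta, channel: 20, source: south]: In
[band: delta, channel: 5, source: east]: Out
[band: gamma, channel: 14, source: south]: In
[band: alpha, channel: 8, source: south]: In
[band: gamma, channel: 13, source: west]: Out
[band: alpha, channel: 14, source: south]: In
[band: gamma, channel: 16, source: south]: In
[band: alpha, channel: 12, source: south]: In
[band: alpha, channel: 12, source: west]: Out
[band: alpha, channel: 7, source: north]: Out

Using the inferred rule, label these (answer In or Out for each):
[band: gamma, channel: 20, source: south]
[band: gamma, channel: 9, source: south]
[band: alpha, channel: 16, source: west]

The common property of the 'In' items is: source is south AND channel ≥ 5. No 'Out' item has it.
In: [band: gamma, channel: 20, source: south], since source is south, channel = 20. In: [band: gamma, channel: 9, source: south], since source is south, channel = 9. Out: [band: alpha, channel: 16, source: west], since source is west, channel = 16.

In, In, Out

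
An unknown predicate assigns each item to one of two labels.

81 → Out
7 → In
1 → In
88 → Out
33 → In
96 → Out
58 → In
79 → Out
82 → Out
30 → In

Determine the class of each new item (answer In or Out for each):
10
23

The classifier is using: at most 58.
10 → 10 ≤ 58 → In. 23 → 23 ≤ 58 → In.

In, In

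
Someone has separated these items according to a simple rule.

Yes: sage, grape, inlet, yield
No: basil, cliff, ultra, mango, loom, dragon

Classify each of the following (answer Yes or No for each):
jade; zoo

One predicate separates the groups cleanly: contains 'e'.
jade — has 'e', hence Yes.
zoo — no 'e', hence No.

Yes, No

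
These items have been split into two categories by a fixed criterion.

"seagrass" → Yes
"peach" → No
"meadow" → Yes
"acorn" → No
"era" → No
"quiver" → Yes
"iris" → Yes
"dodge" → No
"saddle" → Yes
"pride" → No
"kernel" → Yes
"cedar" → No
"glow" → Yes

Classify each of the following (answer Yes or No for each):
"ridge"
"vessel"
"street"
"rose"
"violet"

No, Yes, Yes, Yes, Yes

Checking candidate rules against both groups, what survives is: even length.
"ridge": length 5, does not fit → No.
"vessel": length 6, satisfies this → Yes.
"street": length 6, satisfies this → Yes.
"rose": length 4, satisfies this → Yes.
"violet": length 6, satisfies this → Yes.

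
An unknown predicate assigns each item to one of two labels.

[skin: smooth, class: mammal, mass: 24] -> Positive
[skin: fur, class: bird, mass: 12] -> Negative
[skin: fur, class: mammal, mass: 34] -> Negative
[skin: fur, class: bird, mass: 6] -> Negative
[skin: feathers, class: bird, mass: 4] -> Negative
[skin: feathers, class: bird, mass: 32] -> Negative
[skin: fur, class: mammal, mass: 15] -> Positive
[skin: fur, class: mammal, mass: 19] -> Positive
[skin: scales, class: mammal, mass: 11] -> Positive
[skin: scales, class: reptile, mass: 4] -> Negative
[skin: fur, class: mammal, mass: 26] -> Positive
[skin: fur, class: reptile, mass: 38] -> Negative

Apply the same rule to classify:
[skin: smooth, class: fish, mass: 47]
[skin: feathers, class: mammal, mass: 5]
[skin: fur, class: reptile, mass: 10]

The pattern is that an item is 'Positive' exactly when: class is mammal AND mass ≤ 26.
[skin: smooth, class: fish, mass: 47]: class is fish, mass = 47 — does not satisfy this, so Negative. [skin: feathers, class: mammal, mass: 5]: class is mammal, mass = 5 — fits, so Positive. [skin: fur, class: reptile, mass: 10]: class is reptile, mass = 10 — does not satisfy this, so Negative.

Negative, Positive, Negative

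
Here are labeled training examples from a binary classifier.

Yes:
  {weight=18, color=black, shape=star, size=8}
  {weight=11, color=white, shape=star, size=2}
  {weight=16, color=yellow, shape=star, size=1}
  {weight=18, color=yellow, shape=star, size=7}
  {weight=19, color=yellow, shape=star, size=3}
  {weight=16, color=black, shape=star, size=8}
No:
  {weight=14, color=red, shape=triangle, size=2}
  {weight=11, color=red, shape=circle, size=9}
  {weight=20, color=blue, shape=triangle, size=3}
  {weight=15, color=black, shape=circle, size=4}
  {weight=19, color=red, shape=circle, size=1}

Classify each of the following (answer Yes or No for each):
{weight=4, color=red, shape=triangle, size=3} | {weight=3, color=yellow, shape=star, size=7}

No, Yes

A rule that fits every label: shape is star — true of each 'Yes' example, false of each 'No' one.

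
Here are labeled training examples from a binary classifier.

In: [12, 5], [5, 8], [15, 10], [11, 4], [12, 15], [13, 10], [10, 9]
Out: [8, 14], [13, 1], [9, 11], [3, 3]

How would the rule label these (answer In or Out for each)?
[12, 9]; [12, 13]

Rule: sum is odd. This holds for each 'In' example and fails for each 'Out' one.

In, In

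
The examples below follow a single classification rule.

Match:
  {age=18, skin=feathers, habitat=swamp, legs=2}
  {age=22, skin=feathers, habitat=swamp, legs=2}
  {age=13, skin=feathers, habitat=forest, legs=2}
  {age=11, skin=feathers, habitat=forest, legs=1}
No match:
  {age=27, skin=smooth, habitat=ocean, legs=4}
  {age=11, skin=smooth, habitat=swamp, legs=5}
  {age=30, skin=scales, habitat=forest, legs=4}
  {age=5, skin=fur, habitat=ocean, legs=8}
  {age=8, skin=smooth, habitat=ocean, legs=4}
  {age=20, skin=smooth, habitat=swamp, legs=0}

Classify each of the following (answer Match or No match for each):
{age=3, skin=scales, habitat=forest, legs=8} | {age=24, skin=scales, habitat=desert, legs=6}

Every 'Match' example satisfies: skin is feathers. None of the 'No match' examples do.
{age=3, skin=scales, habitat=forest, legs=8} → skin is scales → No match.
{age=24, skin=scales, habitat=desert, legs=6} → skin is scales → No match.

No match, No match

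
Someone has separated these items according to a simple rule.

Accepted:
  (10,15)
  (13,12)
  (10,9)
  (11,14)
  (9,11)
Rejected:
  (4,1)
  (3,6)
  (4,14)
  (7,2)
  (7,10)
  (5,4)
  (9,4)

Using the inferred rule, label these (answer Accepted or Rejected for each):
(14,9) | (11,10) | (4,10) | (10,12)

Accepted, Accepted, Rejected, Accepted

The common property of the 'Accepted' items is: sum ≥ 19. No 'Rejected' item has it.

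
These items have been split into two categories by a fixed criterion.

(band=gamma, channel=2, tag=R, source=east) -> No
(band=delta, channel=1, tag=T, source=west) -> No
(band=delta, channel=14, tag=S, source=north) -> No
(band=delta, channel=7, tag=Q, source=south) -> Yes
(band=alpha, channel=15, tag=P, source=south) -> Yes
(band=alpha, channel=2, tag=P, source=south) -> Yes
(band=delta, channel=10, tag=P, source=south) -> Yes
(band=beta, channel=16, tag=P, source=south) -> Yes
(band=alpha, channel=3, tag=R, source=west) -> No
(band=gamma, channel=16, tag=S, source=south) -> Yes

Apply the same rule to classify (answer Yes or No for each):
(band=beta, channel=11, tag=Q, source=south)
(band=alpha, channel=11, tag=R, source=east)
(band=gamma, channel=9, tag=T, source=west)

Yes, No, No

The distinguishing property — source is south — holds for all the 'Yes' cases and none of the 'No' cases.
(band=beta, channel=11, tag=Q, source=south) → source is south → Yes. (band=alpha, channel=11, tag=R, source=east) → source is east → No. (band=gamma, channel=9, tag=T, source=west) → source is west → No.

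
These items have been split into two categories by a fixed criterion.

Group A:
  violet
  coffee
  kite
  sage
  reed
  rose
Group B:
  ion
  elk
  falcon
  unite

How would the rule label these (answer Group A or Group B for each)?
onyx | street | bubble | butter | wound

The common property of the 'Group A' items is: even length AND contains 'e'. No 'Group B' item has it.
Group B: onyx, since length 4, no 'e'. Group A: street, since length 6, has 'e'. Group A: bubble, since length 6, has 'e'. Group A: butter, since length 6, has 'e'. Group B: wound, since length 5, no 'e'.

Group B, Group A, Group A, Group A, Group B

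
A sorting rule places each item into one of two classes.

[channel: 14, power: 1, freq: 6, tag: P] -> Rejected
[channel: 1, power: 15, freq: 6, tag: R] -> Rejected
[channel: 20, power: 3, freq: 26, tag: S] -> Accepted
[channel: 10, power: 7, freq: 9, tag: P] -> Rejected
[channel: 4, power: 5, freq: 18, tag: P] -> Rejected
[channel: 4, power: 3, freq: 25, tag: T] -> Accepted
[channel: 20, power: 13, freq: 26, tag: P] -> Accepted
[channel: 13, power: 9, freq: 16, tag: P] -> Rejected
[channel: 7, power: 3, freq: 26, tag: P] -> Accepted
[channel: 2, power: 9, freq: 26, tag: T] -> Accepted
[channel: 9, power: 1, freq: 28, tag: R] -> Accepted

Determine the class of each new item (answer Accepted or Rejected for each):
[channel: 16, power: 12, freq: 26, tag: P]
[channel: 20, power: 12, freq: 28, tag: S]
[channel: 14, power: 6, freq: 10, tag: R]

Accepted, Accepted, Rejected

The distinguishing property — freq ≥ 25 — holds for all the 'Accepted' cases and none of the 'Rejected' cases.
[channel: 16, power: 12, freq: 26, tag: P]: freq = 26 — matches, so Accepted. [channel: 20, power: 12, freq: 28, tag: S]: freq = 28 — matches, so Accepted. [channel: 14, power: 6, freq: 10, tag: R]: freq = 10 — doesn't match, so Rejected.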